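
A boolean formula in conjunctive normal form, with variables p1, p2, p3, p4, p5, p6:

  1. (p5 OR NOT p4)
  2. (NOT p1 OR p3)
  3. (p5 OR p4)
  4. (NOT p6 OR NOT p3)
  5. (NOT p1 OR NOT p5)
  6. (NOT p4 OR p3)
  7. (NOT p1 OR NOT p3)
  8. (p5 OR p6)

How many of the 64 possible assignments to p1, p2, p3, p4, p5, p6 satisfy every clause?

Case analysis on p3 and p5:
  p3=1, p5=1: remaining (p1,p2,p4,p6) ∈ {(0,0,0,0); (0,0,1,0); (0,1,0,0); (0,1,1,0)} — 4.
  p3=1, p5=0: a clause becomes empty — 0.
  p3=0, p5=1: remaining (p1,p2,p4,p6) ∈ {(0,0,0,0); (0,0,0,1); (0,1,0,0); (0,1,0,1)} — 4.
  p3=0, p5=0: a clause becomes empty — 0.
Total: 4 + 0 + 4 + 0 = 8.

8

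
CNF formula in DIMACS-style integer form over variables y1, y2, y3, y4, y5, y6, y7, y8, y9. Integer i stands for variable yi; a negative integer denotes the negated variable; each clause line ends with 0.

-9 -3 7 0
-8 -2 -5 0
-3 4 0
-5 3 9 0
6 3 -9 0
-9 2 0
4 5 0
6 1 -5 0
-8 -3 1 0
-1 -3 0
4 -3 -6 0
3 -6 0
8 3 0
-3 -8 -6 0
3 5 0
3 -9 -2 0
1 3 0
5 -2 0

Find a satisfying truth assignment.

y1 = F, y2 = T, y3 = T, y4 = T, y5 = T, y6 = T, y7 = F, y8 = F, y9 = F

Pure literal: y4 appears only positively; assign y4 = True.
Try y1 = False.
  then y3 is forced to True.
  then y8 is forced to False.
Set y2 = True and propagate.
  then y5 is forced to True.
  then y6 is forced to True.
Set y7 = False and propagate.
  then y9 is forced to False.
Every clause has at least one true literal under this assignment.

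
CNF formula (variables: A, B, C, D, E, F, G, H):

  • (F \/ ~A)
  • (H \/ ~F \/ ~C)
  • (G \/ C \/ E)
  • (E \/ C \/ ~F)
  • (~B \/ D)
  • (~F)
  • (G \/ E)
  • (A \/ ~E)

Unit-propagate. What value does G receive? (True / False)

True

(~F) is a unit clause: F = False.
In (F \/ ~A), F is now false; ~A must hold, so A = False.
(~E \/ A) with A = False leaves only ~E, so E = False.
In (E \/ G), E is now false; G must hold, so G = True.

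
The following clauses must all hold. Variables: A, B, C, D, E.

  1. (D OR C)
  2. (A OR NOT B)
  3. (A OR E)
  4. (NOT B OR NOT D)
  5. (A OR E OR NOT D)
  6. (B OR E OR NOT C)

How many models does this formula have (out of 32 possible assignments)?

9

Case analysis on A and B:
  A=T, B=T: remaining (C,D,E) ∈ {(T,F,F); (T,F,T)} — 2.
  A=T, B=F: remaining (C,D,E) ∈ {(F,T,F); (F,T,T); (T,F,T); (T,T,T)} — 4.
  A=F, B=T: a clause becomes empty — 0.
  A=F, B=F: remaining (C,D,E) ∈ {(F,T,T); (T,F,T); (T,T,T)} — 3.
Total: 2 + 4 + 0 + 3 = 9.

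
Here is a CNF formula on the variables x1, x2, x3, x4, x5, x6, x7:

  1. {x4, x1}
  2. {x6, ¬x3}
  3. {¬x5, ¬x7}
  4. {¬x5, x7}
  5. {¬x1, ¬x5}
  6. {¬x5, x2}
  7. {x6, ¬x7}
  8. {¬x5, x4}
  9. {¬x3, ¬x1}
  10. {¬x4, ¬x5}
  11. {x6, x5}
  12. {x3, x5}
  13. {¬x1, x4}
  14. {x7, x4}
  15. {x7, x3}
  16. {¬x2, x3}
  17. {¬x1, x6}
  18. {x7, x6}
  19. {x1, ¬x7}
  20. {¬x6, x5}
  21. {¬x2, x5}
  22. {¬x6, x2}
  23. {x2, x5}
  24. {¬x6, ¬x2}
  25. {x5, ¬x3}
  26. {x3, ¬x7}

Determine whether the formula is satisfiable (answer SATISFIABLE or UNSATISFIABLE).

UNSATISFIABLE

x5 = True:
  propagation gives x7=False; an empty clause results — contradiction.
x5 = False:
  propagation gives x6=True; an empty clause results — contradiction.
Every branch closes, so no satisfying assignment exists.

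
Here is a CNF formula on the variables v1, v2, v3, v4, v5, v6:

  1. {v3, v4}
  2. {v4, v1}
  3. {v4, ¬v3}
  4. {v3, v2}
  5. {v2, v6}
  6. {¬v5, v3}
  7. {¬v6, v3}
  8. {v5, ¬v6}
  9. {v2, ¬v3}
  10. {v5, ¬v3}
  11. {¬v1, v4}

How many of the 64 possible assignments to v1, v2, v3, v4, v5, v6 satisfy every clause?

6

The models are:
  v1=0 v2=1 v3=0 v4=1 v5=0 v6=0
  v1=0 v2=1 v3=1 v4=1 v5=1 v6=0
  v1=0 v2=1 v3=1 v4=1 v5=1 v6=1
  v1=1 v2=1 v3=0 v4=1 v5=0 v6=0
  v1=1 v2=1 v3=1 v4=1 v5=1 v6=0
  v1=1 v2=1 v3=1 v4=1 v5=1 v6=1
That's 6 in total.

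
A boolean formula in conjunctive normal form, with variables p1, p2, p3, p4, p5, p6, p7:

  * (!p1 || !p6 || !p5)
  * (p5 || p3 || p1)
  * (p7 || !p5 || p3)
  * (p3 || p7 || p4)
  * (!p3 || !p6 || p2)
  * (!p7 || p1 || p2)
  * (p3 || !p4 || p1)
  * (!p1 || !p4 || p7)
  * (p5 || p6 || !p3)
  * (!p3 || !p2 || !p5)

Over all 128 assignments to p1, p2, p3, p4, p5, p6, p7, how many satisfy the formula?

26

Case analysis on p3 and p1:
  p3=1, p1=1: 6 of the 32 assignments to (p2,p4,p5,p6,p7) work.
  p3=1, p1=0: p4 free; 3 ways for (p2,p5,p6,p7) × 2^1 = 6.
  p3=0, p1=1: p2, p4 free; 3 ways for (p5,p6,p7) × 2^2 = 12.
  p3=0, p1=0: remaining (p2,p4,p5,p6,p7) ∈ {(1,0,1,0,1); (1,0,1,1,1)} — 2.
Total: 6 + 6 + 12 + 2 = 26.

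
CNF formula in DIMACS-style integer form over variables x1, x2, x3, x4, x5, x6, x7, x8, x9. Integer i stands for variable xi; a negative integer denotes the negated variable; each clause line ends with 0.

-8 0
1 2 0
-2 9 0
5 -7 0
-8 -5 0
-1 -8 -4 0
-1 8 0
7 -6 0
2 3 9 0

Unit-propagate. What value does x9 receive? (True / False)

True

Unit clause (!x8) sets x8 = False.
(x8 || !x1) with x8 = False leaves only !x1, so x1 = False.
(x2 || x1) with x1 = False leaves only x2, so x2 = True.
From (x9 || !x2) and x2 = True: x9 = True.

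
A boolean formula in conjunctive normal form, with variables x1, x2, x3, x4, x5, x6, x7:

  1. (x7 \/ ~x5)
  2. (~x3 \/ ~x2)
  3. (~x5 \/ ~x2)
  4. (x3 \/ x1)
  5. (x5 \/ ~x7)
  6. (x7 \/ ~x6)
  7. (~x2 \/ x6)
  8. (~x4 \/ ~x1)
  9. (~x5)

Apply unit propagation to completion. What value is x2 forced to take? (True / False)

False

(~x5) stands alone — x5 = False.
(x5 \/ ~x7): since x5 = False, the clause reduces to (~x7). x7 = False.
(x7 \/ ~x6) with x7 = False leaves only ~x6, so x6 = False.
From (x6 \/ ~x2) and x6 = False: x2 = False.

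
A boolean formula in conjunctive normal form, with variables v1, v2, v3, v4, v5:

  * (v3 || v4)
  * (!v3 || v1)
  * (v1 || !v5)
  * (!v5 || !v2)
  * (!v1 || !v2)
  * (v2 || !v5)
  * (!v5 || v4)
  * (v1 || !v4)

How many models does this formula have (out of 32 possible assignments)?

3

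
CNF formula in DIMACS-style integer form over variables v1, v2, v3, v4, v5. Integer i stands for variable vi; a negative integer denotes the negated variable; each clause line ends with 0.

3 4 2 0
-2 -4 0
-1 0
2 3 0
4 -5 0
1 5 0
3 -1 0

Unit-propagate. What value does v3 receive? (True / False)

True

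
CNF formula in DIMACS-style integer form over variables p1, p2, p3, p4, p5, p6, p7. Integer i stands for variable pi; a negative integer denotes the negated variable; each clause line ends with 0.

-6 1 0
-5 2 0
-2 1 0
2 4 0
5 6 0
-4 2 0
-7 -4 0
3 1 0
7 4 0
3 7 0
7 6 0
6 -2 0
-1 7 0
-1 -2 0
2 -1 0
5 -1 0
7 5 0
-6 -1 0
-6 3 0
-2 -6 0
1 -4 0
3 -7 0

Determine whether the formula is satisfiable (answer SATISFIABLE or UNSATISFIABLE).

p1 = True:
  propagation gives p7=True, p4=False, p2=True; an empty clause results — contradiction.
p1 = False:
  propagation gives p6=False, p2=False, p5=False; an empty clause results — contradiction.
Every branch closes, so no satisfying assignment exists.

UNSATISFIABLE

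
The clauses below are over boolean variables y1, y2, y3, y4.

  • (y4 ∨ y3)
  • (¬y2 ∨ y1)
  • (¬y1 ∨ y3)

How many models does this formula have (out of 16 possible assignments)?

7

The models are:
  y1=0 y2=0 y3=0 y4=1
  y1=0 y2=0 y3=1 y4=0
  y1=0 y2=0 y3=1 y4=1
  y1=1 y2=0 y3=1 y4=0
  y1=1 y2=0 y3=1 y4=1
  y1=1 y2=1 y3=1 y4=0
  y1=1 y2=1 y3=1 y4=1
Count: 7.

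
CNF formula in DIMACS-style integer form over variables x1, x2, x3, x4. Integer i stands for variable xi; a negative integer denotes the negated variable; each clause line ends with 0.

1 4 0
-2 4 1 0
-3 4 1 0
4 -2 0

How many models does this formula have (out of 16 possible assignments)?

Case analysis on x4 and x1:
  x4=1, x1=1: remaining (x2,x3) ∈ {(0,0); (0,1); (1,0); (1,1)} — 4.
  x4=1, x1=0: remaining (x2,x3) ∈ {(0,0); (0,1); (1,0); (1,1)} — 4.
  x4=0, x1=1: remaining (x2,x3) ∈ {(0,0); (0,1)} — 2.
  x4=0, x1=0: a clause becomes empty — 0.
Total: 4 + 4 + 2 + 0 = 10.

10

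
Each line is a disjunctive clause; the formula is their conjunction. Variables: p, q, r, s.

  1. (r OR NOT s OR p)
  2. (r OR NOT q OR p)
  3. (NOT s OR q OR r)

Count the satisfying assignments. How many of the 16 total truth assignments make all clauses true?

12

Split on r, then p.
  r=T, p=T: remaining (q,s) ∈ {(F,F); (F,T); (T,F); (T,T)} — 4.
  r=T, p=F: remaining (q,s) ∈ {(F,F); (F,T); (T,F); (T,T)} — 4.
  r=F, p=T: remaining (q,s) ∈ {(F,F); (T,F); (T,T)} — 3.
  r=F, p=F: remaining (q,s) ∈ {(F,F)} — 1.
Total: 4 + 4 + 3 + 1 = 12.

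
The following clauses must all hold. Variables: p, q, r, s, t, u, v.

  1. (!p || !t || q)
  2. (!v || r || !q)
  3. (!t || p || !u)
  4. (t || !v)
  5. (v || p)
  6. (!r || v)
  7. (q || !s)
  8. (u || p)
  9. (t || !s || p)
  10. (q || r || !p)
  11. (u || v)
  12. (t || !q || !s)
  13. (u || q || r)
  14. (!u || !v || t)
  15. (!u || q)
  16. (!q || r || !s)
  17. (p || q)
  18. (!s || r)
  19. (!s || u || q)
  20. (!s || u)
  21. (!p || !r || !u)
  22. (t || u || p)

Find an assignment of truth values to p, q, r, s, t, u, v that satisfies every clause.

p = T, q = T, r = F, s = F, t = F, u = T, v = F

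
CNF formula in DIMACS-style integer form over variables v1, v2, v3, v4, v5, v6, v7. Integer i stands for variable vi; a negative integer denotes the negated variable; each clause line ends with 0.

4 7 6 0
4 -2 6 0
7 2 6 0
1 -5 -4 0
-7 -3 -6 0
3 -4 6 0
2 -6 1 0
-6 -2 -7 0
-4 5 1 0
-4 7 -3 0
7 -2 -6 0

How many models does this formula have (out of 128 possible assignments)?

22

Split on v6, then v4.
  v6=T, v4=T: remaining (v1,v2,v3,v5,v7) ∈ {(T,F,F,F,F); (T,F,F,F,T); (T,F,F,T,F); (T,F,F,T,T)} — 4.
  v6=T, v4=F: v5 free; 3 ways for (v1,v2,v3,v7) × 2^1 = 6.
  v6=F, v4=T: remaining (v1,v2,v3,v5,v7) ∈ {(T,F,T,F,T); (T,F,T,T,T); (T,T,T,F,T); (T,T,T,T,T)} — 4.
  v6=F, v4=F: forces v2=F; v7=T; v1, v3, v5 free → 2^3 = 8.
Total: 4 + 6 + 4 + 8 = 22.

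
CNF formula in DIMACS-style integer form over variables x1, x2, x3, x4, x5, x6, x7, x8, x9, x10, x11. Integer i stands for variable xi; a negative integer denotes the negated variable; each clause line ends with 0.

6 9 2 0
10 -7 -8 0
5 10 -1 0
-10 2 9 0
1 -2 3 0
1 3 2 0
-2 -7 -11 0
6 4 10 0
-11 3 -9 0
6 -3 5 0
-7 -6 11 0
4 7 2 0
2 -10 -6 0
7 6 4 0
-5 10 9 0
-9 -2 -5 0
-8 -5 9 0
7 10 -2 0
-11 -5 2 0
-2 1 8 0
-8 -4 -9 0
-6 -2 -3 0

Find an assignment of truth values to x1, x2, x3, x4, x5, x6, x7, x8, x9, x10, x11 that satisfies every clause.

x1=False, x2=False, x3=True, x4=True, x5=True, x6=False, x7=False, x8=False, x9=True, x10=False, x11=False

Check each clause:
  1. {x6, x9, x2} — x9 is true.
  2. {x10, ¬x8, ¬x7} — ¬x8 is true.
  3. {x10, x5, ¬x1} — x5 is true.
  4. {¬x10, x9, x2} — x9 is true.
  5. {x1, ¬x2, x3} — x3 is true.
  6. {x2, x3, x1} — x3 is true.
  7. {¬x11, ¬x2, ¬x7} — ¬x7 is true.
  8. {x10, x4, x6} — x4 is true.
  9. {x3, ¬x9, ¬x11} — x3 is true.
  10. {¬x3, x6, x5} — x5 is true.
  11. {¬x6, ¬x7, x11} — ¬x7 is true.
  12. {x4, x2, x7} — x4 is true.
  13. {¬x6, x2, ¬x10} — ¬x6 is true.
  14. {x4, x6, x7} — x4 is true.
  15. {¬x5, x10, x9} — x9 is true.
  16. {¬x5, ¬x2, ¬x9} — ¬x2 is true.
  17. {x9, ¬x8, ¬x5} — ¬x8 is true.
  18. {x7, x10, ¬x2} — ¬x2 is true.
  19. {x2, ¬x11, ¬x5} — ¬x11 is true.
  20. {¬x2, x8, x1} — ¬x2 is true.
  21. {¬x4, ¬x8, ¬x9} — ¬x8 is true.
  22. {¬x2, ¬x3, ¬x6} — ¬x6 is true.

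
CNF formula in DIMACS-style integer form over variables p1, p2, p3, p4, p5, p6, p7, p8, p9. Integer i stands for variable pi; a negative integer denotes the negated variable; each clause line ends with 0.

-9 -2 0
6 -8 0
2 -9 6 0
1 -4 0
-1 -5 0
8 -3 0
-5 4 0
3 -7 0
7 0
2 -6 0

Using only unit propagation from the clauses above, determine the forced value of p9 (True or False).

False

(p7) is a unit clause: p7 = True.
(p3 \/ ~p7): since p7 = True, the clause reduces to (p3). p3 = True.
In (p8 \/ ~p3), ~p3 is now false; p8 must hold, so p8 = True.
In (p6 \/ ~p8), ~p8 is now false; p6 must hold, so p6 = True.
(~p6 \/ p2) with p6 = True leaves only p2, so p2 = True.
In (~p9 \/ ~p2), ~p2 is now false; ~p9 must hold, so p9 = False.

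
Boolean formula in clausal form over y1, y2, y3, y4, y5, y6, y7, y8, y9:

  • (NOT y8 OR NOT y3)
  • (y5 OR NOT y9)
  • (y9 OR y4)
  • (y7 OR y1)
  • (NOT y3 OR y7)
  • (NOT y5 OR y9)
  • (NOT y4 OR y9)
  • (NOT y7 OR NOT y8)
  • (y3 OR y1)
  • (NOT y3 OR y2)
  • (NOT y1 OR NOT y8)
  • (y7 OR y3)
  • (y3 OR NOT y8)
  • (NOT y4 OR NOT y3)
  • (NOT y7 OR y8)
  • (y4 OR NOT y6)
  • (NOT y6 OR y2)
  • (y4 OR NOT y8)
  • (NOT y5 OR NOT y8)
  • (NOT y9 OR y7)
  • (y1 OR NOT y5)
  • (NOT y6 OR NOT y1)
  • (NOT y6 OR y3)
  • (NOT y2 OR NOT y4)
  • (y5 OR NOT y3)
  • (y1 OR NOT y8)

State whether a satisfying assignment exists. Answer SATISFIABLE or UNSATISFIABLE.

y3 = True:
  propagation gives y8=False, y7=True; an empty clause results — contradiction.
y3 = False:
  propagation gives y1=True, y8=False, y7=True; an empty clause results — contradiction.
Every branch closes, so no satisfying assignment exists.

UNSATISFIABLE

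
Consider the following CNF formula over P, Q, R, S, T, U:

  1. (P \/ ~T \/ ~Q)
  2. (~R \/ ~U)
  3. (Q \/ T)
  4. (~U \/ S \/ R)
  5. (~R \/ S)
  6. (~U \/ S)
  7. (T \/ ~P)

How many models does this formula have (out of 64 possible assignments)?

Case analysis on R and S:
  R=1, S=1: remaining (P,Q,T,U) ∈ {(0,0,1,0); (0,1,0,0); (1,0,1,0); (1,1,1,0)} — 4.
  R=1, S=0: a clause becomes empty — 0.
  R=0, S=1: U free; 4 ways for (P,Q,T) × 2^1 = 8.
  R=0, S=0: remaining (P,Q,T,U) ∈ {(0,0,1,0); (0,1,0,0); (1,0,1,0); (1,1,1,0)} — 4.
Total: 4 + 0 + 8 + 4 = 16.

16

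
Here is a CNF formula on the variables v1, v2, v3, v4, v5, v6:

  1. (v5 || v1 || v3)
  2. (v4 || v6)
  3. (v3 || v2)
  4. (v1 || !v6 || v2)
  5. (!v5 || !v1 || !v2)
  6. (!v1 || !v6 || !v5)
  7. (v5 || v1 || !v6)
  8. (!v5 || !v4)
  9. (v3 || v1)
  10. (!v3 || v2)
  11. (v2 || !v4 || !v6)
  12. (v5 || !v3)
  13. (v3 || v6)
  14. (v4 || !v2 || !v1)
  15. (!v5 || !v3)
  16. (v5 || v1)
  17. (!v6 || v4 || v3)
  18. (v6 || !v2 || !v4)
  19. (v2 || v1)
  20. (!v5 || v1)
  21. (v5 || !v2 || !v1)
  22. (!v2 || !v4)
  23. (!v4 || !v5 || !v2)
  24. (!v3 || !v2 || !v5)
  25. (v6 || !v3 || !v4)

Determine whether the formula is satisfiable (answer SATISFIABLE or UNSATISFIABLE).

v2 = True:
  propagation gives v4=False, v6=True, v1=False, v5=True; an empty clause results — contradiction.
v2 = False:
  propagation gives v3=True; an empty clause results — contradiction.
Every branch closes, so no satisfying assignment exists.

UNSATISFIABLE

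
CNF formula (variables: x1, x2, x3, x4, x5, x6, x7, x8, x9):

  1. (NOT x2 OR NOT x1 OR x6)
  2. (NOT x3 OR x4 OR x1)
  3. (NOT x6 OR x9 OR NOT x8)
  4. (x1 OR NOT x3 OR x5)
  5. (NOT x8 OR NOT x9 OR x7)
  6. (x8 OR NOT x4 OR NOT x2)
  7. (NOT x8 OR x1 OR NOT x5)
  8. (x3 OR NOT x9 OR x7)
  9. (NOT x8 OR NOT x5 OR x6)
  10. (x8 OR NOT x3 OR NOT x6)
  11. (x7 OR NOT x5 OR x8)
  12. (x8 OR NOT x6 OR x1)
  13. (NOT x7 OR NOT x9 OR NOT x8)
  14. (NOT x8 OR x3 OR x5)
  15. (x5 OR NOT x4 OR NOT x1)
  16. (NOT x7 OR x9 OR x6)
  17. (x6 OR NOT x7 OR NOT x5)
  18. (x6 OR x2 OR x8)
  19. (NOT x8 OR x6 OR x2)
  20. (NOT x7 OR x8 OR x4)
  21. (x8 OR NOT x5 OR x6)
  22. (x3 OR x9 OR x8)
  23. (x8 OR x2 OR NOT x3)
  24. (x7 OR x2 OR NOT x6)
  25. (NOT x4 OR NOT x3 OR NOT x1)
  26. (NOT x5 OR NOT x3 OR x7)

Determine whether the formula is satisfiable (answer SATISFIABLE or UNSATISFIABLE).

SATISFIABLE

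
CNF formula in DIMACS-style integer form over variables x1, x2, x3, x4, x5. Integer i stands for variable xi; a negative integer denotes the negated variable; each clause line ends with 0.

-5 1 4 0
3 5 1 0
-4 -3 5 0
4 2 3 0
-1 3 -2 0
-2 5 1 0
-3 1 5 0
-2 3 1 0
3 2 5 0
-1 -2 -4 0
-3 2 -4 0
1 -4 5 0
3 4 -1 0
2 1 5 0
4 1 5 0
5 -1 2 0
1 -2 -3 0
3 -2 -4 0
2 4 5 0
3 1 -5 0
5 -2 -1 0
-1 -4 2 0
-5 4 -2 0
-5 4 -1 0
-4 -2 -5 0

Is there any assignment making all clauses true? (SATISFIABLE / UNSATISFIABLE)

UNSATISFIABLE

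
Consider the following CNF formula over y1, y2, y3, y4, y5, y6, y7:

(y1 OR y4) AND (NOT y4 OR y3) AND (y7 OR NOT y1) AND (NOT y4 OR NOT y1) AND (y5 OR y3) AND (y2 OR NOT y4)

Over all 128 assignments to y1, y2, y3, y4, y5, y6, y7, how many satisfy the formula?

Case analysis on y4 and y1:
  y4=1, y1=1: a clause becomes empty — 0.
  y4=1, y1=0: forces y2=1; y3=1; y5, y6, y7 free → 2^3 = 8.
  y4=0, y1=1: y2, y6 free; 3 ways for (y3,y5,y7) × 2^2 = 12.
  y4=0, y1=0: a clause becomes empty — 0.
Total: 0 + 8 + 12 + 0 = 20.

20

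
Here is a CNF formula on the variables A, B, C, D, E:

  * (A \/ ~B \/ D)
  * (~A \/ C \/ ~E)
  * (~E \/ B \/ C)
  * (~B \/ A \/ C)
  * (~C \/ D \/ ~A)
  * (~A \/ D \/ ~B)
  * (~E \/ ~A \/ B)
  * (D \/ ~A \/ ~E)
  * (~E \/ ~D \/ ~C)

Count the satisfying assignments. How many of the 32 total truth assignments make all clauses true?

Case analysis on A and B:
  A=1, B=1: remaining (C,D,E) ∈ {(0,1,0); (1,1,0)} — 2.
  A=1, B=0: remaining (C,D,E) ∈ {(0,0,0); (0,1,0); (1,1,0)} — 3.
  A=0, B=1: remaining (C,D,E) ∈ {(1,1,0)} — 1.
  A=0, B=0: 5 of the 8 assignments to (C,D,E) work.
Total: 2 + 3 + 1 + 5 = 11.

11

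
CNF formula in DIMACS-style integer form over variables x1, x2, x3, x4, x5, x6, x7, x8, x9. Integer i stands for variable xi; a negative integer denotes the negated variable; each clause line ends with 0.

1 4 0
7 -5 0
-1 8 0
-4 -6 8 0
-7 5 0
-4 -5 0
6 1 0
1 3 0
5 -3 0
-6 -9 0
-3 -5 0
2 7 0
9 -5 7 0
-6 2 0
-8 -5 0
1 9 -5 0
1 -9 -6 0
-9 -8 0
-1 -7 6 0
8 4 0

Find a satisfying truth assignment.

x1=True, x2=True, x3=False, x4=True, x5=False, x6=False, x7=False, x8=True, x9=False

Check each clause:
  1. (x1 ∨ x4) — x1 is true.
  2. (x7 ∨ ¬x5) — ¬x5 is true.
  3. (¬x1 ∨ x8) — x8 is true.
  4. (¬x4 ∨ x8 ∨ ¬x6) — x8 is true.
  5. (¬x7 ∨ x5) — ¬x7 is true.
  6. (¬x5 ∨ ¬x4) — ¬x5 is true.
  7. (x1 ∨ x6) — x1 is true.
  8. (x1 ∨ x3) — x1 is true.
  9. (¬x3 ∨ x5) — ¬x3 is true.
  10. (¬x9 ∨ ¬x6) — ¬x6 is true.
  11. (¬x5 ∨ ¬x3) — ¬x5 is true.
  12. (x2 ∨ x7) — x2 is true.
  13. (x7 ∨ x9 ∨ ¬x5) — ¬x5 is true.
  14. (x2 ∨ ¬x6) — x2 is true.
  15. (¬x5 ∨ ¬x8) — ¬x5 is true.
  16. (x1 ∨ ¬x5 ∨ x9) — ¬x5 is true.
  17. (x1 ∨ ¬x9 ∨ ¬x6) — x1 is true.
  18. (¬x8 ∨ ¬x9) — ¬x9 is true.
  19. (¬x1 ∨ x6 ∨ ¬x7) — ¬x7 is true.
  20. (x8 ∨ x4) — x8 is true.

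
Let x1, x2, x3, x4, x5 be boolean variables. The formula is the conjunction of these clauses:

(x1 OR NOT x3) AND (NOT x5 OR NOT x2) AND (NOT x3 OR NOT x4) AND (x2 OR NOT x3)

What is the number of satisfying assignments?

Case analysis on x3 and x2:
  x3=T, x2=T: remaining (x1,x4,x5) ∈ {(T,F,F)} — 1.
  x3=T, x2=F: a clause becomes empty — 0.
  x3=F, x2=T: remaining (x1,x4,x5) ∈ {(F,F,F); (F,T,F); (T,F,F); (T,T,F)} — 4.
  x3=F, x2=F: x1, x4, x5 free → 2^3 = 8.
Total: 1 + 0 + 4 + 8 = 13.

13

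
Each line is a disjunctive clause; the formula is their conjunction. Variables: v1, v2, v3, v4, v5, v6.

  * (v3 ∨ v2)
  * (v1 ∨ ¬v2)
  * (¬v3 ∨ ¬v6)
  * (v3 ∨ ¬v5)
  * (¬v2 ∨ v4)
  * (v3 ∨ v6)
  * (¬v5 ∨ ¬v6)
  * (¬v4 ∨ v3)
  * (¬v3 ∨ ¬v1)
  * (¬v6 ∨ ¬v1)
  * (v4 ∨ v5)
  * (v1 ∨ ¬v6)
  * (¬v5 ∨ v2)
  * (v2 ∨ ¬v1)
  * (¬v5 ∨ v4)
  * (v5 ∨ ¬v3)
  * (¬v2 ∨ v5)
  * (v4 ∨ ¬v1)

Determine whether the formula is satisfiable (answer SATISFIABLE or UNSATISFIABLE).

v3 = True:
  propagation gives v6=False, v1=False, v2=False, v5=False; an empty clause results — contradiction.
v3 = False:
  propagation gives v2=True, v1=True, v5=False; an empty clause results — contradiction.
Every branch closes, so no satisfying assignment exists.

UNSATISFIABLE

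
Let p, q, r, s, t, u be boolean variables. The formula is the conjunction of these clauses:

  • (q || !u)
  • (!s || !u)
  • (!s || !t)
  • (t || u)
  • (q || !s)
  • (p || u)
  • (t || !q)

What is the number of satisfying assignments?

Split on u, then q.
  u=T, q=T: remaining (p,r,s,t) ∈ {(F,F,F,T); (F,T,F,T); (T,F,F,T); (T,T,F,T)} — 4.
  u=T, q=F: a clause becomes empty — 0.
  u=F, q=T: remaining (p,r,s,t) ∈ {(T,F,F,T); (T,T,F,T)} — 2.
  u=F, q=F: remaining (p,r,s,t) ∈ {(T,F,F,T); (T,T,F,T)} — 2.
Total: 4 + 0 + 2 + 2 = 8.

8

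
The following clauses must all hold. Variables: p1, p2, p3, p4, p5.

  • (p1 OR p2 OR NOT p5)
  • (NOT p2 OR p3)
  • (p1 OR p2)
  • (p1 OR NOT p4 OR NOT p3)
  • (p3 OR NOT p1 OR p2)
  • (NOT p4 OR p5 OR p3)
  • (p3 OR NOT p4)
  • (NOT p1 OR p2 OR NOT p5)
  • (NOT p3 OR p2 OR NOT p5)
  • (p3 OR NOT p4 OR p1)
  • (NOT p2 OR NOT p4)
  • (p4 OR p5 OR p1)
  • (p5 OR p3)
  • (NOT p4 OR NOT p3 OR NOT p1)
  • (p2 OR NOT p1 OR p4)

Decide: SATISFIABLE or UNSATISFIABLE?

SATISFIABLE

Branch on p1: take p1 = False.
  then p2 is forced to True.
  then p3 is forced to True.
  then p4 is forced to False.
  then p5 is forced to True.
Every clause has at least one true literal under this assignment.
So p1 = 0, p2 = 1, p3 = 1, p4 = 0, p5 = 1 is a satisfying assignment.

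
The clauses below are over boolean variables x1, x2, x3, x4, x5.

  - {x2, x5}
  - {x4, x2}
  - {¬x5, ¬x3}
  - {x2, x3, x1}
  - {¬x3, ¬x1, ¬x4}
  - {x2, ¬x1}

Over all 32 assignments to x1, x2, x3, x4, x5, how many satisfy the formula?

11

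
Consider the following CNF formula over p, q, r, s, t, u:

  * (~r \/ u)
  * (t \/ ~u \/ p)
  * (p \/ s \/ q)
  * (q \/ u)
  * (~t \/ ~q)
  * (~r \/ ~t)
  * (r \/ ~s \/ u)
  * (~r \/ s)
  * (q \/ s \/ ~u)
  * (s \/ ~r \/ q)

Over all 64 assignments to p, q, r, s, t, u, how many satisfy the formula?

Split on q, then r.
  q=T, r=T: remaining (p,s,t,u) ∈ {(T,T,F,T)} — 1.
  q=T, r=F: remaining (p,s,t,u) ∈ {(F,F,F,F); (T,F,F,F); (T,F,F,T); (T,T,F,T)} — 4.
  q=F, r=T: remaining (p,s,t,u) ∈ {(T,T,F,T)} — 1.
  q=F, r=F: remaining (p,s,t,u) ∈ {(F,T,T,T); (T,T,F,T); (T,T,T,T)} — 3.
Total: 1 + 4 + 1 + 3 = 9.

9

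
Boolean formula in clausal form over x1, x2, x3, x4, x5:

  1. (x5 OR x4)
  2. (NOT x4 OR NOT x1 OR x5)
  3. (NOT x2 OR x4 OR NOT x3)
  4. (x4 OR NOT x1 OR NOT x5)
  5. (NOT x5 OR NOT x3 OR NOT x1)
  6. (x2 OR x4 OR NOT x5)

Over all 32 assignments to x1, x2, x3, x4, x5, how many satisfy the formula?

11

Case analysis on x4 and x5:
  x4=1, x5=1: x2 free; 3 ways for (x1,x3) × 2^1 = 6.
  x4=1, x5=0: remaining (x1,x2,x3) ∈ {(0,0,0); (0,0,1); (0,1,0); (0,1,1)} — 4.
  x4=0, x5=1: remaining (x1,x2,x3) ∈ {(0,1,0)} — 1.
  x4=0, x5=0: a clause becomes empty — 0.
Total: 6 + 4 + 1 + 0 = 11.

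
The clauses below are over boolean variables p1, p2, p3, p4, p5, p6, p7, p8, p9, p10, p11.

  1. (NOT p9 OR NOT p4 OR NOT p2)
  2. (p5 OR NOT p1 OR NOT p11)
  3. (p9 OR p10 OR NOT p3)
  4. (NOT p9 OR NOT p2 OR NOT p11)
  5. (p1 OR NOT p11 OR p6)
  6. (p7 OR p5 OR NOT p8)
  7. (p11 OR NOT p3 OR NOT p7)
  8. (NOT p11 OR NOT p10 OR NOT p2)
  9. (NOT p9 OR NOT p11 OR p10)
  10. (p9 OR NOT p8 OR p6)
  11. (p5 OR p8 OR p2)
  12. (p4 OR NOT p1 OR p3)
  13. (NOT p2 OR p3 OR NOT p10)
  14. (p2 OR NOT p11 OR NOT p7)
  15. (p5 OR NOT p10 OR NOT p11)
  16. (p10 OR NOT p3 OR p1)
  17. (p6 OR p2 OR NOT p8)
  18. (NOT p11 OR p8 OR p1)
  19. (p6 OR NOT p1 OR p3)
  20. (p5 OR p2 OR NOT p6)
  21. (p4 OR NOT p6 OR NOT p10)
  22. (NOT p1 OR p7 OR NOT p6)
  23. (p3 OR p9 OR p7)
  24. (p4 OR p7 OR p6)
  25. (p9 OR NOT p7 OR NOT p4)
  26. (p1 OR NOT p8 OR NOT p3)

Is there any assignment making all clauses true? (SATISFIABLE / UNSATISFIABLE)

Pure literal: p5 appears only positively; assign p5 = True.
Try p1 = False.
Try p2 = False.
Branch on p3: take p3 = True.
  then p10 is forced to True.
  then p8 is forced to False.
  then p11 is forced to False.
  then p7 is forced to False.
For the remaining variables, p4 = True, p6 = True, p9 = True works.
So p1 = False, p2 = False, p3 = True, p4 = True, p5 = True, p6 = True, p7 = False, p8 = False, p9 = True, p10 = True, p11 = False is a satisfying assignment.

SATISFIABLE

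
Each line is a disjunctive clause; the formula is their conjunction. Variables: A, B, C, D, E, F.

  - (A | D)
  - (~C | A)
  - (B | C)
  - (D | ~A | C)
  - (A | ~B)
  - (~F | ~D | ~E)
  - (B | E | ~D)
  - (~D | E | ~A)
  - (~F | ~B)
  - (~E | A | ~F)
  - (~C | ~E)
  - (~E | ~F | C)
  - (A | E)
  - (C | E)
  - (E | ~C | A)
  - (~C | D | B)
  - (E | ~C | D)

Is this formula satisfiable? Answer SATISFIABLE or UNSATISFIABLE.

SATISFIABLE

F occurs only negated in the remaining clauses — set F = False.
Branch on A: take A = True.
Branch on B: take B = True.
Set C = False and propagate.
  then D is forced to True.
  then E is forced to True.
So A=T, B=T, C=F, D=T, E=T, F=F is a satisfying assignment.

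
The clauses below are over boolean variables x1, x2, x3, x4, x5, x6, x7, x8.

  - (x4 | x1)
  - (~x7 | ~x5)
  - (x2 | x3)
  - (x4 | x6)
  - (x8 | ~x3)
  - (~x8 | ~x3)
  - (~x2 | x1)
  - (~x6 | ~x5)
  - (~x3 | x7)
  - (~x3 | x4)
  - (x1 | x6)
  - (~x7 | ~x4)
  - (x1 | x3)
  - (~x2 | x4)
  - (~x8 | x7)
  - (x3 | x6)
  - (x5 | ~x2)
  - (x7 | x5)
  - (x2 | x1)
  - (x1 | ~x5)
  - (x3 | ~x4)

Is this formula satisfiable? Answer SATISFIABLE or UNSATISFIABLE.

x3 = True:
  propagation gives x8=True; an empty clause results — contradiction.
x3 = False:
  propagation gives x2=True, x1=True, x4=True; an empty clause results — contradiction.
Every branch closes, so no satisfying assignment exists.

UNSATISFIABLE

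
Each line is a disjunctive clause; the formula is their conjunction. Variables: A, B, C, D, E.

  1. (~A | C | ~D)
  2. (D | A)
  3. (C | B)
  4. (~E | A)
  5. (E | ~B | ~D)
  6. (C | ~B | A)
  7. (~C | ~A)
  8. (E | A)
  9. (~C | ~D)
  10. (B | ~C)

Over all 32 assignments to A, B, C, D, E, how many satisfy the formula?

Satisfying assignments:
  A=T B=T C=F D=F E=F
  A=T B=T C=F D=F E=T
That's 2 in total.

2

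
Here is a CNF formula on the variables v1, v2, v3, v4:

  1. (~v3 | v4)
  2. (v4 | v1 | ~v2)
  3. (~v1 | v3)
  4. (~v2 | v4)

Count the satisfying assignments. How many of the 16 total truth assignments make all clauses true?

Case analysis on v4 and v1:
  v4=1, v1=1: remaining (v2,v3) ∈ {(0,1); (1,1)} — 2.
  v4=1, v1=0: remaining (v2,v3) ∈ {(0,0); (0,1); (1,0); (1,1)} — 4.
  v4=0, v1=1: a clause becomes empty — 0.
  v4=0, v1=0: remaining (v2,v3) ∈ {(0,0)} — 1.
Total: 2 + 4 + 0 + 1 = 7.

7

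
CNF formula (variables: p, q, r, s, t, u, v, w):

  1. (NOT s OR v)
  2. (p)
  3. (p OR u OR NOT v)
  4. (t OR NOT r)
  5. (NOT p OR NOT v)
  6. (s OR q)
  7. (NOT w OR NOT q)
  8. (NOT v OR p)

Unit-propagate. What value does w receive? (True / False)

False

(p) stands alone — p = True.
From (NOT p OR NOT v) and p = True: v = False.
In (v OR NOT s), v is now false; NOT s must hold, so s = False.
(s OR q): since s = False, the clause reduces to (q). q = True.
From (NOT w OR NOT q) and q = True: w = False.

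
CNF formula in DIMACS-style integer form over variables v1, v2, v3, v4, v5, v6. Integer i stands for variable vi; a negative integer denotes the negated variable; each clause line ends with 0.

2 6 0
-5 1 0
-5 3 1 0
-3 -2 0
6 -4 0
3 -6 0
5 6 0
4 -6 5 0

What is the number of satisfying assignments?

5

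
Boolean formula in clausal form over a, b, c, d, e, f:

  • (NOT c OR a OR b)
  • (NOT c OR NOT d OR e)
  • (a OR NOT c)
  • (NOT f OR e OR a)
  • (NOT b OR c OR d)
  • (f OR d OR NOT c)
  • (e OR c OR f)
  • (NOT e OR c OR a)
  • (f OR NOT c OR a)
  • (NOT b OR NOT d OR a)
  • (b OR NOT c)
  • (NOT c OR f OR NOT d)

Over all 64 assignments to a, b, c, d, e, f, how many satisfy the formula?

12

Split on c, then a.
  c=T, a=T: remaining (b,d,e,f) ∈ {(T,F,F,T); (T,F,T,T); (T,T,T,T)} — 3.
  c=T, a=F: a clause becomes empty — 0.
  c=F, a=T: 9 of the 16 assignments to (b,d,e,f) work.
  c=F, a=F: a clause becomes empty — 0.
Total: 3 + 0 + 9 + 0 = 12.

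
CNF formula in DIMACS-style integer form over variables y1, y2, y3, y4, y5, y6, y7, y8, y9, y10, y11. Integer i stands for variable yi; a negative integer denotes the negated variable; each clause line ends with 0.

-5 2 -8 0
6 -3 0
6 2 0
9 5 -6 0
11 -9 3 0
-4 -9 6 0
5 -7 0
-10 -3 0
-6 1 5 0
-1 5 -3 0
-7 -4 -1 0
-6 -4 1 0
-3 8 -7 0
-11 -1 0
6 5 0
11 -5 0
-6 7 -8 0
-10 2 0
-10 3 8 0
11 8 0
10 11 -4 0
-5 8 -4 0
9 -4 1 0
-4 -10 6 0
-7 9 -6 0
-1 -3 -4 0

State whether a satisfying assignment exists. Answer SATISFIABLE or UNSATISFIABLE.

Pure literal: y2 appears only positively; assign y2 = True.
y4 occurs only negated in the remaining clauses — set y4 = False.
Set y1 = False and propagate.
Branch on y3: take y3 = False.
For the remaining variables, y5 = True, y6 = False, y7 = True, y8 = True, y9 = False, y10 = True, y11 = True works.
So y1=False, y2=True, y3=False, y4=False, y5=True, y6=False, y7=True, y8=True, y9=False, y10=True, y11=True is a satisfying assignment.

SATISFIABLE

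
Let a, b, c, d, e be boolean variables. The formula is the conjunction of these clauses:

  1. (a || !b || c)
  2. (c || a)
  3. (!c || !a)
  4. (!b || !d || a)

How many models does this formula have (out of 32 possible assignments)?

14

Split on a, then c.
  a=1, c=1: a clause becomes empty — 0.
  a=1, c=0: b, d, e free → 2^3 = 8.
  a=0, c=1: e free; 3 ways for (b,d) × 2^1 = 6.
  a=0, c=0: a clause becomes empty — 0.
Total: 0 + 8 + 6 + 0 = 14.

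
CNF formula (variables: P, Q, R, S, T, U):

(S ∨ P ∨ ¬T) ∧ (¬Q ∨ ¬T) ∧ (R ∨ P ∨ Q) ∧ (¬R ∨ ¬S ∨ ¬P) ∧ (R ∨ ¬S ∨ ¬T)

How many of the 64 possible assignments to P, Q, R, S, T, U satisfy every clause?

Split on P, then R.
  P=T, R=T: U free; 3 ways for (Q,S,T) × 2^1 = 6.
  P=T, R=F: U free; 5 ways for (Q,S,T) × 2^1 = 10.
  P=F, R=T: U free; 5 ways for (Q,S,T) × 2^1 = 10.
  P=F, R=F: remaining (Q,S,T,U) ∈ {(T,F,F,F); (T,F,F,T); (T,T,F,F); (T,T,F,T)} — 4.
Total: 6 + 10 + 10 + 4 = 30.

30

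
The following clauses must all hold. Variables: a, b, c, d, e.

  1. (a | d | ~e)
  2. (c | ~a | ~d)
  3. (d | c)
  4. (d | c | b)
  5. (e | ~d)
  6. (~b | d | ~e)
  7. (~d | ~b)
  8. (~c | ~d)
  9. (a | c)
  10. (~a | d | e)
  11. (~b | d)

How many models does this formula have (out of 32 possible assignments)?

The models are:
  a=F b=F c=T d=F e=F
  a=T b=F c=T d=F e=T
That's 2 in total.

2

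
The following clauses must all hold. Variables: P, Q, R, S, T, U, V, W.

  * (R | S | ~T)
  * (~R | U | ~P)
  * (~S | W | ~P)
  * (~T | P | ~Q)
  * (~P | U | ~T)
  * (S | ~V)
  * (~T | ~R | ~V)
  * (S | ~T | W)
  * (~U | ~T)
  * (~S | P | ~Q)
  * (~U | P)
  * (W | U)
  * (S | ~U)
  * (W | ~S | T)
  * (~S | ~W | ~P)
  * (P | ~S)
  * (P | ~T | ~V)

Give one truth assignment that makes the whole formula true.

P=False, Q=True, R=True, S=False, T=False, U=False, V=False, W=True

V occurs only negated in the remaining clauses — set V = False.
Branch on P: take P = False.
  then U is forced to False.
  then W is forced to True.
  then S is forced to False.
Branch on Q: take Q = True.
  then T is forced to False.
R is now unconstrained; take R = True.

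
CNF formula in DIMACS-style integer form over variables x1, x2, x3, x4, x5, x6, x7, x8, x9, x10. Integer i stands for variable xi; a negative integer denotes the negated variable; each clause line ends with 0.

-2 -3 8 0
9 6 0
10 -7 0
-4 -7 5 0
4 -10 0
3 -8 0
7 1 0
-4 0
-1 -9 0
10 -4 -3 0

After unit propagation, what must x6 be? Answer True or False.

Unit clause (¬x4) sets x4 = False.
From (x4 ∨ ¬x10) and x4 = False: x10 = False.
(¬x7 ∨ x10): since x10 = False, the clause reduces to (¬x7). x7 = False.
In (x7 ∨ x1), x7 is now false; x1 must hold, so x1 = True.
From (¬x1 ∨ ¬x9) and x1 = True: x9 = False.
In (x6 ∨ x9), x9 is now false; x6 must hold, so x6 = True.

True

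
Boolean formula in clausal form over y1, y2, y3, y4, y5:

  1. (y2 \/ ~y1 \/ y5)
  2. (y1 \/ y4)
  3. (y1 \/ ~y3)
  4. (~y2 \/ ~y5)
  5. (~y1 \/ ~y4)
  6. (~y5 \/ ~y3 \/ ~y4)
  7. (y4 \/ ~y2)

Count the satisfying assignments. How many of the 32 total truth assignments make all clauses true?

The models are:
  y1=F y2=F y3=F y4=T y5=F
  y1=F y2=F y3=F y4=T y5=T
  y1=F y2=T y3=F y4=T y5=F
  y1=T y2=F y3=F y4=F y5=T
  y1=T y2=F y3=T y4=F y5=T
That's 5 in total.

5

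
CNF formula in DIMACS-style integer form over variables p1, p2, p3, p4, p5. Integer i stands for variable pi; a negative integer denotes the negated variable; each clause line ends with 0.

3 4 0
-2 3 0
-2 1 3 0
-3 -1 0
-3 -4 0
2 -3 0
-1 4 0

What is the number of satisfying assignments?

6

The models are:
  p1=0 p2=0 p3=0 p4=1 p5=0
  p1=0 p2=0 p3=0 p4=1 p5=1
  p1=0 p2=1 p3=1 p4=0 p5=0
  p1=0 p2=1 p3=1 p4=0 p5=1
  p1=1 p2=0 p3=0 p4=1 p5=0
  p1=1 p2=0 p3=0 p4=1 p5=1
Count: 6.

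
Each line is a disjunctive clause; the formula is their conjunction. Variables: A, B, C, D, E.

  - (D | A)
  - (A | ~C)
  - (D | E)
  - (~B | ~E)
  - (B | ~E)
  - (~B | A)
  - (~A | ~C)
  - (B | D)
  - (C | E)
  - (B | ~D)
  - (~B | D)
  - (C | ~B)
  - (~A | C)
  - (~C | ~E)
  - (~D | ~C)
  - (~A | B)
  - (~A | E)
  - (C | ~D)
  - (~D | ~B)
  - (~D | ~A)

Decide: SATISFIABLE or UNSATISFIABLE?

UNSATISFIABLE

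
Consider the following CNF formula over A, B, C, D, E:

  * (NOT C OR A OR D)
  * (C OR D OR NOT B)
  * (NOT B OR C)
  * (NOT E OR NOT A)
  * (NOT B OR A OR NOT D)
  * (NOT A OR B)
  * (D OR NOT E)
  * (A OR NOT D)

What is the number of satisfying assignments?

3

The models are:
  A=F B=F C=F D=F E=F
  A=T B=T C=T D=F E=F
  A=T B=T C=T D=T E=F
Count: 3.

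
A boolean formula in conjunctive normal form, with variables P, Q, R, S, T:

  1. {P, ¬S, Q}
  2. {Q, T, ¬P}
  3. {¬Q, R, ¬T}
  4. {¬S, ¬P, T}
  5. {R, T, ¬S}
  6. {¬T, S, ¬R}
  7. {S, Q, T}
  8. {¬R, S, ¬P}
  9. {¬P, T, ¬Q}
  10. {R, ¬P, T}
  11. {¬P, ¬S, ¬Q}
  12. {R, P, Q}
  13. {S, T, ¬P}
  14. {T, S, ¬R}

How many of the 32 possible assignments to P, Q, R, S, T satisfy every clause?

Satisfying assignments:
  P=F Q=T R=F S=F T=F
  P=F Q=T R=T S=T T=F
  P=F Q=T R=T S=T T=T
  P=T Q=F R=F S=F T=T
  P=T Q=F R=F S=T T=T
  P=T Q=F R=T S=T T=T
Count: 6.

6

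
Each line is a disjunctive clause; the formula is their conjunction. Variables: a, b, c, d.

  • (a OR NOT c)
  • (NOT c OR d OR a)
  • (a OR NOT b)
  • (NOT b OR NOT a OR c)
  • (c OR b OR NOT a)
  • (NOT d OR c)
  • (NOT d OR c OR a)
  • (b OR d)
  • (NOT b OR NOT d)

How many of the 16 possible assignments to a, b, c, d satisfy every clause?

2

The models are:
  a=T b=F c=T d=T
  a=T b=T c=T d=F
That's 2 in total.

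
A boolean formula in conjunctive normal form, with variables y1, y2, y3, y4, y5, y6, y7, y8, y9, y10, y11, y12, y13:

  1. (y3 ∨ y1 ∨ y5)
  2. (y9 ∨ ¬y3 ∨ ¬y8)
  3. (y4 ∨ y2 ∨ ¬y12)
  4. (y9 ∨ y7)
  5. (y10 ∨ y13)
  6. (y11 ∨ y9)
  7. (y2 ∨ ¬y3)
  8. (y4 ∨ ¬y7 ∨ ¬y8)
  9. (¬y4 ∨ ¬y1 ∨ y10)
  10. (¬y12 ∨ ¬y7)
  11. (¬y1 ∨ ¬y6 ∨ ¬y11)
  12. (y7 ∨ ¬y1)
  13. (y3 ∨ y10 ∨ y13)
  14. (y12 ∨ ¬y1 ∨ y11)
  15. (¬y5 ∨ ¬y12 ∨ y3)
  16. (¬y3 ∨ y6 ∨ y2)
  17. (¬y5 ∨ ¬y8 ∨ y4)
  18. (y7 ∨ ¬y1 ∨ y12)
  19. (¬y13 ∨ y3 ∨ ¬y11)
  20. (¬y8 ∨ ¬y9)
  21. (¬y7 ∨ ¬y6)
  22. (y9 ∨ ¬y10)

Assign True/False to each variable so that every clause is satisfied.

y1 = False  y2 = True  y3 = True  y4 = True  y5 = True  y6 = False  y7 = False  y8 = False  y9 = True  y10 = False  y11 = False  y12 = True  y13 = True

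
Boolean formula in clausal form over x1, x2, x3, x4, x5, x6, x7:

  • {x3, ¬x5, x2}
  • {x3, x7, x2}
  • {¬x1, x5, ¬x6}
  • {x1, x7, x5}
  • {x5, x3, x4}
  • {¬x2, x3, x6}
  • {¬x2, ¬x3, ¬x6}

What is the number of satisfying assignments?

50

Case analysis on x3 and x2:
  x3=1, x2=1: x4 free; 7 ways for (x1,x5,x6,x7) × 2^1 = 14.
  x3=1, x2=0: x4 free; 12 ways for (x1,x5,x6,x7) × 2^1 = 24.
  x3=0, x2=1: 9 of the 32 assignments to (x1,x4,x5,x6,x7) work.
  x3=0, x2=0: remaining (x1,x4,x5,x6,x7) ∈ {(0,1,0,0,1); (0,1,0,1,1); (1,1,0,0,1)} — 3.
Total: 14 + 24 + 9 + 3 = 50.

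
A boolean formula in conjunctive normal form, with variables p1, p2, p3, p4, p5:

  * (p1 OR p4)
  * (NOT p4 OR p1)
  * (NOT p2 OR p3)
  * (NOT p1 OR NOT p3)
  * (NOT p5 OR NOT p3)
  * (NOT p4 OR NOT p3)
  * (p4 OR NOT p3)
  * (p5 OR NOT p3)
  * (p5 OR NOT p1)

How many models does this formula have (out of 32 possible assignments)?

2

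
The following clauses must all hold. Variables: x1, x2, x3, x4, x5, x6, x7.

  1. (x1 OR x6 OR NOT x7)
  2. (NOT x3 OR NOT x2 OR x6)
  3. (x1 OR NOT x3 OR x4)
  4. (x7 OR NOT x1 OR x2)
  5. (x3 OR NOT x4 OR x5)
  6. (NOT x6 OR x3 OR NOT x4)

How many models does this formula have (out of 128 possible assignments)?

55

Case analysis on x3 and x1:
  x3=1, x1=1: x4, x5 free; 4 ways for (x2,x6,x7) × 2^2 = 16.
  x3=1, x1=0: x5 free; 5 ways for (x2,x4,x6,x7) × 2^1 = 10.
  x3=0, x1=1: 15 of the 32 assignments to (x2,x4,x5,x6,x7) work.
  x3=0, x1=0: x2 free; 7 ways for (x4,x5,x6,x7) × 2^1 = 14.
Total: 16 + 10 + 15 + 14 = 55.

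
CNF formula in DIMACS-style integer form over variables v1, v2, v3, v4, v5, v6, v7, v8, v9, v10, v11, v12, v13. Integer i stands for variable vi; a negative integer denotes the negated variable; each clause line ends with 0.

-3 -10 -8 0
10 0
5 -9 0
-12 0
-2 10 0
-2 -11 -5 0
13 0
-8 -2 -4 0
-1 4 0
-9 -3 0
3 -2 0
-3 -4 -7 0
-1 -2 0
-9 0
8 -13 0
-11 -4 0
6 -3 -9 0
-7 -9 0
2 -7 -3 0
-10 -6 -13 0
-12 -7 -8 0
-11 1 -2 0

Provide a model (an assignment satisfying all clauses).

v1 = False, v2 = False, v3 = False, v4 = False, v5 = True, v6 = False, v7 = True, v8 = True, v9 = False, v10 = True, v11 = False, v12 = False, v13 = True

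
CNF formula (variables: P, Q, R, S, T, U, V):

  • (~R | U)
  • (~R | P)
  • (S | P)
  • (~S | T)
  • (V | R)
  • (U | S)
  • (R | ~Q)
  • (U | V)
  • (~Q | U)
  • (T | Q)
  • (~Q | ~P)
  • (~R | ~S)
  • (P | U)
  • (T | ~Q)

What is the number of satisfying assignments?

6

The models are:
  P=0 Q=0 R=0 S=1 T=1 U=1 V=1
  P=1 Q=0 R=0 S=0 T=1 U=1 V=1
  P=1 Q=0 R=0 S=1 T=1 U=0 V=1
  P=1 Q=0 R=0 S=1 T=1 U=1 V=1
  P=1 Q=0 R=1 S=0 T=1 U=1 V=0
  P=1 Q=0 R=1 S=0 T=1 U=1 V=1
Count: 6.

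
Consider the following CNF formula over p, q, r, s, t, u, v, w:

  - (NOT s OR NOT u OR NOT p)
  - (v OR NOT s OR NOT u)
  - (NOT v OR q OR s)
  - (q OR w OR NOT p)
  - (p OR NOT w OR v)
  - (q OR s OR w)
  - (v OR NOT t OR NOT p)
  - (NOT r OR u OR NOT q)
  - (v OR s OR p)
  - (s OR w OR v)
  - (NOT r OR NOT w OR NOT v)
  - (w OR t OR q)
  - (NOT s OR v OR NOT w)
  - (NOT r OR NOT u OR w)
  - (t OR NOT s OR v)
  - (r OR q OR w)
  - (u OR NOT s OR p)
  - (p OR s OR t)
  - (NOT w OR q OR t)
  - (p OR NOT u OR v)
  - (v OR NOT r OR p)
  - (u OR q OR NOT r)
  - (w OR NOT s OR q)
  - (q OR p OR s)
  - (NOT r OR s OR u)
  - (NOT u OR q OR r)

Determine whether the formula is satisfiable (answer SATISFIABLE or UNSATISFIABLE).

SATISFIABLE

Set p = True and propagate.
For the remaining variables, q = True, r = False, s = False, t = False, u = True, v = False, w = True works.
So p=True, q=True, r=False, s=False, t=False, u=True, v=False, w=True is a satisfying assignment.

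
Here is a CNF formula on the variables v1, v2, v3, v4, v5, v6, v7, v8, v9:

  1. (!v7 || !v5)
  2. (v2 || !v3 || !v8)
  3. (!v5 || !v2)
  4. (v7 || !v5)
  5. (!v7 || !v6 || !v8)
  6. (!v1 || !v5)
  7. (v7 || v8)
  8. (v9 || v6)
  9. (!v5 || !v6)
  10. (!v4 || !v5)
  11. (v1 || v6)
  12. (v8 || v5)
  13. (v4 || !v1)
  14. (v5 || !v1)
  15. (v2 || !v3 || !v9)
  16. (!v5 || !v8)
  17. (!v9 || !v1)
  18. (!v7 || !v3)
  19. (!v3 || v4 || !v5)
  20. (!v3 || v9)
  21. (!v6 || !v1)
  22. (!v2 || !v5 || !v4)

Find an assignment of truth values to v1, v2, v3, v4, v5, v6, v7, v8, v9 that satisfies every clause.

v3 occurs only negated in the remaining clauses — set v3 = False.
Try v1 = False.
  then v6 is forced to True.
  then v5 is forced to False.
  then v8 is forced to True.
  then v7 is forced to False.
v2, v4, v9 are now unconstrained; take v2 = True, v4 = True, v9 = False.

v1=False, v2=True, v3=False, v4=True, v5=False, v6=True, v7=False, v8=True, v9=False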